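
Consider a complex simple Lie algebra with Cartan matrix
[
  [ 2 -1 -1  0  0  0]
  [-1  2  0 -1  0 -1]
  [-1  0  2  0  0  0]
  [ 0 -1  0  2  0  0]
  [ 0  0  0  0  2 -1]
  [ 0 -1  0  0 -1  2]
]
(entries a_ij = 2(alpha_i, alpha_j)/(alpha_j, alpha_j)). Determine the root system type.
E_6

The matrix has rank 6 with 2's on the diagonal. Reading the off-diagonal entries as Dynkin edges (a single edge where a_ij = a_ji = -1; a double or triple edge where a_ij * a_ji = 2 or 3), the diagram is a chain of 5 nodes with one extra node attached to the third node from one end (E_6). One simple-root ordering that puts it in standard form is (alpha_5, alpha_4, alpha_6, alpha_2, alpha_1, alpha_3). So the algebra is type E_6.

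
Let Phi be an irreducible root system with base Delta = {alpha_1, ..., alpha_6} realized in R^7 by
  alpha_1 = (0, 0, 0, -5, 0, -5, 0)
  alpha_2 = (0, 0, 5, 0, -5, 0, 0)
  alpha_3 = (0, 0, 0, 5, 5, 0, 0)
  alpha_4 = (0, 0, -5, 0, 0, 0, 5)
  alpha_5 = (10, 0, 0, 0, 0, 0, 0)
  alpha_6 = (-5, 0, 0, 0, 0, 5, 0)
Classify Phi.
Compute the Cartan integers a_ij = 2(alpha_i, alpha_j)/(alpha_j, alpha_j); the resulting 6x6 Cartan matrix is
[[2, 0, -1, 0, 0, -1], [0, 2, -1, -1, 0, 0], [-1, -1, 2, 0, 0, 0], [0, -1, 0, 2, 0, 0], [0, 0, 0, 0, 2, -2], [-1, 0, 0, 0, -1, 2]].
The roots have two lengths (squared-length ratio 2:1); the short ones are alpha_{1,2,3,4,6}. The associated Dynkin diagram is a chain of 6 nodes with a double edge at one end; the terminal node there is the unique long simple root (C_6), so the type is C_6 (the algebra sp(12)).

C6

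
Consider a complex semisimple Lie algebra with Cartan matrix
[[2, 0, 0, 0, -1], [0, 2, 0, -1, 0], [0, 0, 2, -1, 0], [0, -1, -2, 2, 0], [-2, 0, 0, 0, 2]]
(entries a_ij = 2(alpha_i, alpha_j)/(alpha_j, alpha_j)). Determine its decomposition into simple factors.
The diagram associated to this matrix has two connected components: the simple roots {alpha_1, alpha_5} form a chain of 2 nodes with a double edge at one end; the terminal node there is the unique short simple root (B_2), and {alpha_2, alpha_3, alpha_4} form a chain of 3 nodes with a double edge at one end; the terminal node there is the unique short simple root (B_3). A semisimple Lie algebra decomposes uniquely as the direct sum of simple ideals, one per connected component of its Dynkin diagram, so g ≅ B_2 ⊕ B_3 (dimension 10 + 21 = 31).

type B_2 + type B_3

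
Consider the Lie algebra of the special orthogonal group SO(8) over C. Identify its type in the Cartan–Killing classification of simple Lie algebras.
This is so(8) with 8 even, which has dimension 8(8-1)/2 = 28 and rank 8/2 = 4. In the classification of classical Lie algebras, the orthogonal algebra so(2n) in an even number of variables has type D_n; here n = 4, so the Dynkin diagram is a chain of 2 nodes with a fork of two nodes at one end (D_4). Hence the type is D_4.

D_4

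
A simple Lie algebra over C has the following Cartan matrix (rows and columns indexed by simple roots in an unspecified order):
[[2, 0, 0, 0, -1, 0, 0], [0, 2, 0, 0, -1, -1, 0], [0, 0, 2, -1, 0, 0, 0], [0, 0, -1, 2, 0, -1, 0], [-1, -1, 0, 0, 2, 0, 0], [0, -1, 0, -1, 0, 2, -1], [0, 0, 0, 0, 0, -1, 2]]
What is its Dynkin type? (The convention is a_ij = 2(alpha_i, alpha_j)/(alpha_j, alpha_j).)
The matrix has rank 7 with 2's on the diagonal. Reading the off-diagonal entries as Dynkin edges (a single edge where a_ij = a_ji = -1; a double or triple edge where a_ij * a_ji = 2 or 3), the diagram is a chain of 6 nodes with one extra node attached to the third node from one end (E_7). One simple-root ordering that puts it in standard form is (alpha_3, alpha_7, alpha_4, alpha_6, alpha_2, alpha_5, alpha_1). So the algebra is type E_7.

E_7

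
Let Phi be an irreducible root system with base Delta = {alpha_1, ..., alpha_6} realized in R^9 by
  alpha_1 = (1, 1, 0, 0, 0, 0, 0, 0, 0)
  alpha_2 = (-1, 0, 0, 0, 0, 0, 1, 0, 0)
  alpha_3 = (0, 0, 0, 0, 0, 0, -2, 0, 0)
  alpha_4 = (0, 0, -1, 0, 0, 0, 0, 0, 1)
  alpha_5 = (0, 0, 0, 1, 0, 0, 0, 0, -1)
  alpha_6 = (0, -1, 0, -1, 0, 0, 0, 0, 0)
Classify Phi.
Compute the Cartan integers a_ij = 2(alpha_i, alpha_j)/(alpha_j, alpha_j); the resulting 6x6 Cartan matrix is
[[2, -1, 0, 0, 0, -1], [-1, 2, -1, 0, 0, 0], [0, -2, 2, 0, 0, 0], [0, 0, 0, 2, -1, 0], [0, 0, 0, -1, 2, -1], [-1, 0, 0, 0, -1, 2]].
The roots have two lengths (squared-length ratio 2:1); the short ones are alpha_{1,2,4,5,6}. The associated Dynkin diagram is a chain of 6 nodes with a double edge at one end; the terminal node there is the unique long simple root (C_6), so the type is C_6 (the algebra sp(12)).

type C_6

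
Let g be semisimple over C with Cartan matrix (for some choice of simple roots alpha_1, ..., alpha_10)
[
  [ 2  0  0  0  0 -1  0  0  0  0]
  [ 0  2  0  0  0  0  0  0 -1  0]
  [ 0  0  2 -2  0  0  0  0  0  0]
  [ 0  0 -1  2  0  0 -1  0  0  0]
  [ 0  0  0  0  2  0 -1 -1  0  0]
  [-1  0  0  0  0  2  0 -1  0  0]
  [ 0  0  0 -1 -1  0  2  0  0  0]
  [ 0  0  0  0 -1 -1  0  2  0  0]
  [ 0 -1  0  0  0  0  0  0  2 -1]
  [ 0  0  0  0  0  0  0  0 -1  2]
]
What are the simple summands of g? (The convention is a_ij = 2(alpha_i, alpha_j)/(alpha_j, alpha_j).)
type A_3 ⊕ type C_7

The diagram associated to this matrix has two connected components: the simple roots {alpha_2, alpha_9, alpha_10} form a chain of 3 nodes with single edges (A_3), and {alpha_1, alpha_3, alpha_4, alpha_5, alpha_6, alpha_7, alpha_8} form a chain of 7 nodes with a double edge at one end; the terminal node there is the unique long simple root (C_7). A semisimple Lie algebra decomposes uniquely as the direct sum of simple ideals, one per connected component of its Dynkin diagram, so g ≅ A_3 ⊕ C_7 (dimension 15 + 105 = 120).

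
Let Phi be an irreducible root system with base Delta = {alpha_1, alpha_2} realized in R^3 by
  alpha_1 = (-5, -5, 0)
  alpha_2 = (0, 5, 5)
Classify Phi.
A_2 (sl(3))

Compute the Cartan integers a_ij = 2(alpha_i, alpha_j)/(alpha_j, alpha_j); the resulting 2x2 Cartan matrix is
[[2, -1], [-1, 2]].
All simple roots have the same length, so the diagram is simply laced. The associated Dynkin diagram is a chain of 2 nodes with single edges (A_2), so the type is A_2 (the algebra sl(3)).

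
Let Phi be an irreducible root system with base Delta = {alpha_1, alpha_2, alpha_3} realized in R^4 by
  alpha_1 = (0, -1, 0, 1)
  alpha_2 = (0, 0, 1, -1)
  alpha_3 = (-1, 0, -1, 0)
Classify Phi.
Compute the Cartan integers a_ij = 2(alpha_i, alpha_j)/(alpha_j, alpha_j); the resulting 3x3 Cartan matrix is
[[2, -1, 0], [-1, 2, -1], [0, -1, 2]].
All simple roots have the same length, so the diagram is simply laced. The associated Dynkin diagram is a chain of 3 nodes with single edges (A_3), so the type is A_3 (the algebra sl(4)).

A_3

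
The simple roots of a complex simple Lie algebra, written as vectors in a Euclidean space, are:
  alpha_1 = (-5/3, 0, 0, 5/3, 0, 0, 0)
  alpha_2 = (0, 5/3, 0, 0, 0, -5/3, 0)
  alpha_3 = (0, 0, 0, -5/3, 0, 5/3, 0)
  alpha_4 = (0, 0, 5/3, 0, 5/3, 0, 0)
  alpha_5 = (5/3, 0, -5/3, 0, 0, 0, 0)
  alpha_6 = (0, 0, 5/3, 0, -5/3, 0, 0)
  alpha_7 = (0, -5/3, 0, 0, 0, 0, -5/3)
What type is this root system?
Compute the Cartan integers a_ij = 2(alpha_i, alpha_j)/(alpha_j, alpha_j); the resulting 7x7 Cartan matrix is
[[2, 0, -1, 0, -1, 0, 0], [0, 2, -1, 0, 0, 0, -1], [-1, -1, 2, 0, 0, 0, 0], [0, 0, 0, 2, -1, 0, 0], [-1, 0, 0, -1, 2, -1, 0], [0, 0, 0, 0, -1, 2, 0], [0, -1, 0, 0, 0, 0, 2]].
All simple roots have the same length, so the diagram is simply laced. The associated Dynkin diagram is a chain of 5 nodes with a fork of two nodes at one end (D_7), so the type is D_7 (the algebra so(14)).

D7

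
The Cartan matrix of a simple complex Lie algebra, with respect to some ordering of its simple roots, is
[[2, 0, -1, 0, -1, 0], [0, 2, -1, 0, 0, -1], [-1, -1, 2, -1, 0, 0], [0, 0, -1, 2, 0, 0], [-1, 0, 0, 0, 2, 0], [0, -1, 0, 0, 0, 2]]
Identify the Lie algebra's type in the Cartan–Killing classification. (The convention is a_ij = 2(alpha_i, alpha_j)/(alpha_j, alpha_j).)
The matrix has rank 6 with 2's on the diagonal. Reading the off-diagonal entries as Dynkin edges (a single edge where a_ij = a_ji = -1; a double or triple edge where a_ij * a_ji = 2 or 3), the diagram is a chain of 5 nodes with one extra node attached to the third node from one end (E_6). One simple-root ordering that puts it in standard form is (alpha_6, alpha_4, alpha_2, alpha_3, alpha_1, alpha_5). So the algebra is type E_6.

E_6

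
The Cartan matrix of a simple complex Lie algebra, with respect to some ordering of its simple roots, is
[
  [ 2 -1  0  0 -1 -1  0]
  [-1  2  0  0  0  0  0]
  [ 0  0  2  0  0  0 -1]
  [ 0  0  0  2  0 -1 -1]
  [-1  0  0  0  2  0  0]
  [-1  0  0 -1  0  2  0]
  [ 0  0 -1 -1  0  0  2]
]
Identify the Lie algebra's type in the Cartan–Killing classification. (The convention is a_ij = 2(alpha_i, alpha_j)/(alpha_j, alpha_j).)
type D_7

The matrix has rank 7 with 2's on the diagonal. Reading the off-diagonal entries as Dynkin edges (a single edge where a_ij = a_ji = -1; a double or triple edge where a_ij * a_ji = 2 or 3), the diagram is a chain of 5 nodes with a fork of two nodes at one end (D_7). One simple-root ordering that puts it in standard form is (alpha_3, alpha_7, alpha_4, alpha_6, alpha_1, alpha_5, alpha_2). So the algebra is type D_7, i.e. so(14).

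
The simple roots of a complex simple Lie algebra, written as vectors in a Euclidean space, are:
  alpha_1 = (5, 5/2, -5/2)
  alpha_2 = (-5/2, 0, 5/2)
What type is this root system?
G2

Compute the Cartan integers a_ij = 2(alpha_i, alpha_j)/(alpha_j, alpha_j); the resulting 2x2 Cartan matrix is
[[2, -3], [-1, 2]].
The roots have two lengths (squared-length ratio 3:1); the short ones are alpha_{2}. The associated Dynkin diagram is two nodes joined by a triple edge (G_2), so the type is G_2.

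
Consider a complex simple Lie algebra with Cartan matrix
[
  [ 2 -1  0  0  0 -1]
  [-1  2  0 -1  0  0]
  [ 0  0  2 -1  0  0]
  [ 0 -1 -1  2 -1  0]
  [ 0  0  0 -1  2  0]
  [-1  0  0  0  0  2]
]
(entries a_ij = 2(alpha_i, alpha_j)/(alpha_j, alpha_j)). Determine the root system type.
D_6

The matrix has rank 6 with 2's on the diagonal. Reading the off-diagonal entries as Dynkin edges (a single edge where a_ij = a_ji = -1; a double or triple edge where a_ij * a_ji = 2 or 3), the diagram is a chain of 4 nodes with a fork of two nodes at one end (D_6). One simple-root ordering that puts it in standard form is (alpha_6, alpha_1, alpha_2, alpha_4, alpha_3, alpha_5). So the algebra is type D_6, i.e. so(12).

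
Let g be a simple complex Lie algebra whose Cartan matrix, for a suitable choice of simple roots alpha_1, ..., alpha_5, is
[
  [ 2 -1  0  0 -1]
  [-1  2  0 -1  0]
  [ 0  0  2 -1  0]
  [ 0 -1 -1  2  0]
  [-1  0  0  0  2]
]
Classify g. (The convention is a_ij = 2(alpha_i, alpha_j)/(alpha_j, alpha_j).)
type A_5

The matrix has rank 5 with 2's on the diagonal. Reading the off-diagonal entries as Dynkin edges (a single edge where a_ij = a_ji = -1; a double or triple edge where a_ij * a_ji = 2 or 3), the diagram is a chain of 5 nodes with single edges (A_5). One simple-root ordering that puts it in standard form is (alpha_3, alpha_4, alpha_2, alpha_1, alpha_5). So the algebra is type A_5, i.e. sl(6).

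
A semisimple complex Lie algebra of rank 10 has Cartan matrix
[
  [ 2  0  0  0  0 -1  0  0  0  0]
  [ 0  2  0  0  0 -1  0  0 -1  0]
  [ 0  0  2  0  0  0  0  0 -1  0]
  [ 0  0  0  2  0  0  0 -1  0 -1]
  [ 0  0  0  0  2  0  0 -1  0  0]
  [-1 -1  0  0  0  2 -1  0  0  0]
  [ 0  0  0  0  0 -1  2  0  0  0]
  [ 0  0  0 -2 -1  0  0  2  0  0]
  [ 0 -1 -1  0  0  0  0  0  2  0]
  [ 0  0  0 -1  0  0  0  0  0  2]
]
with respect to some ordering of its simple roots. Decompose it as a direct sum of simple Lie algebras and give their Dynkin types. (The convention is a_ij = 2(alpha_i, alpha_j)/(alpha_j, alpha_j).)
The diagram associated to this matrix has two connected components: the simple roots {alpha_1, alpha_2, alpha_3, alpha_6, alpha_7, alpha_9} form a chain of 4 nodes with a fork of two nodes at one end (D_6), and {alpha_4, alpha_5, alpha_8, alpha_10} form a chain of 4 nodes with a double edge between the middle two (F_4). A semisimple Lie algebra decomposes uniquely as the direct sum of simple ideals, one per connected component of its Dynkin diagram, so g ≅ D_6 ⊕ F_4 (dimension 66 + 52 = 118).

D_6 ⊕ F_4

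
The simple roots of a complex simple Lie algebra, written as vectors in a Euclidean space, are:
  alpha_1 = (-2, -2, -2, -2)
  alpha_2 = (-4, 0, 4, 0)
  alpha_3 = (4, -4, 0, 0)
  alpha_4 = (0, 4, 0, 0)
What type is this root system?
type F_4

Compute the Cartan integers a_ij = 2(alpha_i, alpha_j)/(alpha_j, alpha_j); the resulting 4x4 Cartan matrix is
[[2, 0, 0, -1], [0, 2, -1, 0], [0, -1, 2, -2], [-1, 0, -1, 2]].
The roots have two lengths (squared-length ratio 2:1); the short ones are alpha_{1,4}. The associated Dynkin diagram is a chain of 4 nodes with a double edge between the middle two (F_4), so the type is F_4.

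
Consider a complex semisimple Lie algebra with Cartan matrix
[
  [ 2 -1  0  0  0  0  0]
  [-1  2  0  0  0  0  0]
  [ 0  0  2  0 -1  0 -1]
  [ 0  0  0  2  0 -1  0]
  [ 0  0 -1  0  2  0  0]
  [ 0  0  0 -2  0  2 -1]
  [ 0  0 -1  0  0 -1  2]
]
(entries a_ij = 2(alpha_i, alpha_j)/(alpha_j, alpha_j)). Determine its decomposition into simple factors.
A2 ⊕ B5

The diagram associated to this matrix has two connected components: the simple roots {alpha_1, alpha_2} form a chain of 2 nodes with single edges (A_2), and {alpha_3, alpha_4, alpha_5, alpha_6, alpha_7} form a chain of 5 nodes with a double edge at one end; the terminal node there is the unique short simple root (B_5). A semisimple Lie algebra decomposes uniquely as the direct sum of simple ideals, one per connected component of its Dynkin diagram, so g ≅ A_2 ⊕ B_5 (dimension 8 + 55 = 63).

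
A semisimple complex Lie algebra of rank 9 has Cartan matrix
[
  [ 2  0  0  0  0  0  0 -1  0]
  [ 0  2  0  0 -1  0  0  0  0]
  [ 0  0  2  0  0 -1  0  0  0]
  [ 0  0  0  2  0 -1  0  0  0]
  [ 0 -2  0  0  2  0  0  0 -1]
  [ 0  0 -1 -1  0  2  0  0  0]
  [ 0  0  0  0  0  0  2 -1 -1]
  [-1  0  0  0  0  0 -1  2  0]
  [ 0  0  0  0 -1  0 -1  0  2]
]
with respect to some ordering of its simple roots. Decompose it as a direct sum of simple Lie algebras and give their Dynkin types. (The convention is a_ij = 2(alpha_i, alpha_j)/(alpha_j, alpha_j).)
A3 ⊕ B6

The diagram associated to this matrix has two connected components: the simple roots {alpha_3, alpha_4, alpha_6} form a chain of 3 nodes with single edges (A_3), and {alpha_1, alpha_2, alpha_5, alpha_7, alpha_8, alpha_9} form a chain of 6 nodes with a double edge at one end; the terminal node there is the unique short simple root (B_6). A semisimple Lie algebra decomposes uniquely as the direct sum of simple ideals, one per connected component of its Dynkin diagram, so g ≅ A_3 ⊕ B_6 (dimension 15 + 78 = 93).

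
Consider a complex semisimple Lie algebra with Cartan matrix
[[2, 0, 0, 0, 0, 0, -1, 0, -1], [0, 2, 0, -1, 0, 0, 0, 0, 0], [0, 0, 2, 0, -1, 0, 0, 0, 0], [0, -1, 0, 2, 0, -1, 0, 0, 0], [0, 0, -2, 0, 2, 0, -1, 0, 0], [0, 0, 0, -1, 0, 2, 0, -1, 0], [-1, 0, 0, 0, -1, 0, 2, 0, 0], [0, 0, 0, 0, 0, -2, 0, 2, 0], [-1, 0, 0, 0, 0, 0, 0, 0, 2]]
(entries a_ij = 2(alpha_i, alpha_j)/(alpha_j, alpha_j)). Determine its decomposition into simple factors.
B_5 + C_4

The diagram associated to this matrix has two connected components: the simple roots {alpha_1, alpha_3, alpha_5, alpha_7, alpha_9} form a chain of 5 nodes with a double edge at one end; the terminal node there is the unique short simple root (B_5), and {alpha_2, alpha_4, alpha_6, alpha_8} form a chain of 4 nodes with a double edge at one end; the terminal node there is the unique long simple root (C_4). A semisimple Lie algebra decomposes uniquely as the direct sum of simple ideals, one per connected component of its Dynkin diagram, so g ≅ B_5 ⊕ C_4 (dimension 55 + 36 = 91).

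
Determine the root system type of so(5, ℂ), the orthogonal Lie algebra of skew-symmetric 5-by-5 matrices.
This is so(5) with 5 odd, which has dimension 5(5-1)/2 = 10 and rank (5-1)/2 = 2. In the classification of classical Lie algebras, the orthogonal algebra so(2n+1) in an odd number of variables has type B_n; here n = 2, so the Dynkin diagram is a chain of 2 nodes with a double edge at one end; the terminal node there is the unique short simple root (B_2). Hence the type is B_2.

B2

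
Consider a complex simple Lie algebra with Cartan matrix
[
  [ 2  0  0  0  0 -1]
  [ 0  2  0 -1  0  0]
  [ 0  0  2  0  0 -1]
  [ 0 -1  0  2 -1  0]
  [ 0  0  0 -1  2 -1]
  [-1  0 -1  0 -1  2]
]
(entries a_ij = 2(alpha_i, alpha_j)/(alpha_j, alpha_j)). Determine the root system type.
The matrix has rank 6 with 2's on the diagonal. Reading the off-diagonal entries as Dynkin edges (a single edge where a_ij = a_ji = -1; a double or triple edge where a_ij * a_ji = 2 or 3), the diagram is a chain of 4 nodes with a fork of two nodes at one end (D_6). One simple-root ordering that puts it in standard form is (alpha_2, alpha_4, alpha_5, alpha_6, alpha_3, alpha_1). So the algebra is type D_6, i.e. so(12).

type D_6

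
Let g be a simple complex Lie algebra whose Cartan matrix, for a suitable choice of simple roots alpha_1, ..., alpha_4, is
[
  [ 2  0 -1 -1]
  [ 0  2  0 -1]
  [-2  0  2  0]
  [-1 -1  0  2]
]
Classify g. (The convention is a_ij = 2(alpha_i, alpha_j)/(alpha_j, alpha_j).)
C_4 (sp(8))

The matrix has rank 4 with 2's on the diagonal. Reading the off-diagonal entries as Dynkin edges (a single edge where a_ij = a_ji = -1; a double or triple edge where a_ij * a_ji = 2 or 3), the diagram is a chain of 4 nodes with a double edge at one end; the terminal node there is the unique long simple root (C_4). One simple-root ordering that puts it in standard form is (alpha_2, alpha_4, alpha_1, alpha_3). So the algebra is type C_4, i.e. sp(8).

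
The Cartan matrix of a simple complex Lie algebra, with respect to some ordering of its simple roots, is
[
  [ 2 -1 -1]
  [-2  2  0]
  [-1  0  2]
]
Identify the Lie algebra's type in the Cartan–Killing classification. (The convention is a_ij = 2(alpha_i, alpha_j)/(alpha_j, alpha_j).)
The matrix has rank 3 with 2's on the diagonal. Reading the off-diagonal entries as Dynkin edges (a single edge where a_ij = a_ji = -1; a double or triple edge where a_ij * a_ji = 2 or 3), the diagram is a chain of 3 nodes with a double edge at one end; the terminal node there is the unique long simple root (C_3). One simple-root ordering that puts it in standard form is (alpha_3, alpha_1, alpha_2). So the algebra is type C_3, i.e. sp(6).

C_3 (sp(6))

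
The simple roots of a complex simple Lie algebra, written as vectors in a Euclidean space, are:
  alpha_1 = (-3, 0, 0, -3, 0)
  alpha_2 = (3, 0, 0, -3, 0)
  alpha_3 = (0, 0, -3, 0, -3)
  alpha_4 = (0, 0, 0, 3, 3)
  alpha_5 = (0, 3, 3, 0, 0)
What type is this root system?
Compute the Cartan integers a_ij = 2(alpha_i, alpha_j)/(alpha_j, alpha_j); the resulting 5x5 Cartan matrix is
[[2, 0, 0, -1, 0], [0, 2, 0, -1, 0], [0, 0, 2, -1, -1], [-1, -1, -1, 2, 0], [0, 0, -1, 0, 2]].
All simple roots have the same length, so the diagram is simply laced. The associated Dynkin diagram is a chain of 3 nodes with a fork of two nodes at one end (D_5), so the type is D_5 (the algebra so(10)).

D_5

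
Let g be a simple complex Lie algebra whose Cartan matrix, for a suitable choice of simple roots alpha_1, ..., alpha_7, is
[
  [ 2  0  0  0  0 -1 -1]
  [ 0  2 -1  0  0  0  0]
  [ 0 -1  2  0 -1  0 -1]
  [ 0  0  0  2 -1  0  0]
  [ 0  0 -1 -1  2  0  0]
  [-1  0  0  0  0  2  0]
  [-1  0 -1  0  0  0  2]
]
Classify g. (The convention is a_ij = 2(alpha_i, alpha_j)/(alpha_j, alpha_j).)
The matrix has rank 7 with 2's on the diagonal. Reading the off-diagonal entries as Dynkin edges (a single edge where a_ij = a_ji = -1; a double or triple edge where a_ij * a_ji = 2 or 3), the diagram is a chain of 6 nodes with one extra node attached to the third node from one end (E_7). One simple-root ordering that puts it in standard form is (alpha_4, alpha_2, alpha_5, alpha_3, alpha_7, alpha_1, alpha_6). So the algebra is type E_7.

E_7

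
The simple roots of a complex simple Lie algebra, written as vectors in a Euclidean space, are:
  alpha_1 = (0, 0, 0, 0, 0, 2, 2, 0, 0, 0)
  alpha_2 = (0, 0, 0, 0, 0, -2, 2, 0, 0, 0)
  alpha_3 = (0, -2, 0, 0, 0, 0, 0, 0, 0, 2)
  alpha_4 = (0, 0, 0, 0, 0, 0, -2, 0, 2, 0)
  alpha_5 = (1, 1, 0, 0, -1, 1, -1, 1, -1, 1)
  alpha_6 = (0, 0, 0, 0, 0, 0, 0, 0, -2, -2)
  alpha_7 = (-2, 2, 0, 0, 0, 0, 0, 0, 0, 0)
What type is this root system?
E_7

Compute the Cartan integers a_ij = 2(alpha_i, alpha_j)/(alpha_j, alpha_j); the resulting 7x7 Cartan matrix is
[[2, 0, 0, -1, 0, 0, 0], [0, 2, 0, -1, -1, 0, 0], [0, 0, 2, 0, 0, -1, -1], [-1, -1, 0, 2, 0, -1, 0], [0, -1, 0, 0, 2, 0, 0], [0, 0, -1, -1, 0, 2, 0], [0, 0, -1, 0, 0, 0, 2]].
All simple roots have the same length, so the diagram is simply laced. The associated Dynkin diagram is a chain of 6 nodes with one extra node attached to the third node from one end (E_7), so the type is E_7.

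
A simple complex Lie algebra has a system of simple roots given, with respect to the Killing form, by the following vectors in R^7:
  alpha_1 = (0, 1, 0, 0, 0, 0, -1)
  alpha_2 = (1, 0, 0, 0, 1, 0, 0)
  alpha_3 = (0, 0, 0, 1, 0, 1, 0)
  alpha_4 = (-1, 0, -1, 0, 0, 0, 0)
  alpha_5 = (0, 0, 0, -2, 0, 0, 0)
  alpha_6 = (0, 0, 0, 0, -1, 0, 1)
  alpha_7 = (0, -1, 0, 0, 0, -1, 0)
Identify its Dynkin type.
C_7

Compute the Cartan integers a_ij = 2(alpha_i, alpha_j)/(alpha_j, alpha_j); the resulting 7x7 Cartan matrix is
[[2, 0, 0, 0, 0, -1, -1], [0, 2, 0, -1, 0, -1, 0], [0, 0, 2, 0, -1, 0, -1], [0, -1, 0, 2, 0, 0, 0], [0, 0, -2, 0, 2, 0, 0], [-1, -1, 0, 0, 0, 2, 0], [-1, 0, -1, 0, 0, 0, 2]].
The roots have two lengths (squared-length ratio 2:1); the short ones are alpha_{1,2,3,4,6,7}. The associated Dynkin diagram is a chain of 7 nodes with a double edge at one end; the terminal node there is the unique long simple root (C_7), so the type is C_7 (the algebra sp(14)).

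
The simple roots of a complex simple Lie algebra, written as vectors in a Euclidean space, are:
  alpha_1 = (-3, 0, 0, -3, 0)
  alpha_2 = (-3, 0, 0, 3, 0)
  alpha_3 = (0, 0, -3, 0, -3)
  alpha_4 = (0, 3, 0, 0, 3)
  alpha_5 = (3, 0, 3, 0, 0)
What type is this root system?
Compute the Cartan integers a_ij = 2(alpha_i, alpha_j)/(alpha_j, alpha_j); the resulting 5x5 Cartan matrix is
[[2, 0, 0, 0, -1], [0, 2, 0, 0, -1], [0, 0, 2, -1, -1], [0, 0, -1, 2, 0], [-1, -1, -1, 0, 2]].
All simple roots have the same length, so the diagram is simply laced. The associated Dynkin diagram is a chain of 3 nodes with a fork of two nodes at one end (D_5), so the type is D_5 (the algebra so(10)).

type D_5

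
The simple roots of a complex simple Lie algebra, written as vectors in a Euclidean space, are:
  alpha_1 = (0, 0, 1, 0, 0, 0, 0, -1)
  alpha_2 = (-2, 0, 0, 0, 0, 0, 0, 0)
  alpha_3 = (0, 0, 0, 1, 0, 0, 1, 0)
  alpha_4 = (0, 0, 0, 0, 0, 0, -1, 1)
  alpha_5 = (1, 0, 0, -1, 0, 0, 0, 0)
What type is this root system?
C_5 (sp(10))

Compute the Cartan integers a_ij = 2(alpha_i, alpha_j)/(alpha_j, alpha_j); the resulting 5x5 Cartan matrix is
[[2, 0, 0, -1, 0], [0, 2, 0, 0, -2], [0, 0, 2, -1, -1], [-1, 0, -1, 2, 0], [0, -1, -1, 0, 2]].
The roots have two lengths (squared-length ratio 2:1); the short ones are alpha_{1,3,4,5}. The associated Dynkin diagram is a chain of 5 nodes with a double edge at one end; the terminal node there is the unique long simple root (C_5), so the type is C_5 (the algebra sp(10)).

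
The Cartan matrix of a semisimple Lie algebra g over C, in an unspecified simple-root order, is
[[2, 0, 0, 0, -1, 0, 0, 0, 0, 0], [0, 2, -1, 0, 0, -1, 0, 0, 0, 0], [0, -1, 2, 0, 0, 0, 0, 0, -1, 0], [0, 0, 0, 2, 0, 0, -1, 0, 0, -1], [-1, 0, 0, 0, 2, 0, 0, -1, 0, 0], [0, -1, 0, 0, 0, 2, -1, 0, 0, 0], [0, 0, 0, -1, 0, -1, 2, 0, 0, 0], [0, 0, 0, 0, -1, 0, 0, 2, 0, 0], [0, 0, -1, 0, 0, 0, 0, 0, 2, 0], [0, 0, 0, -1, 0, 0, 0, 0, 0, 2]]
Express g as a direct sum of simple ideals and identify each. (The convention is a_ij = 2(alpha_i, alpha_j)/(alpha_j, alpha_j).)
The diagram associated to this matrix has two connected components: the simple roots {alpha_1, alpha_5, alpha_8} form a chain of 3 nodes with single edges (A_3), and {alpha_2, alpha_3, alpha_4, alpha_6, alpha_7, alpha_9, alpha_10} form a chain of 7 nodes with single edges (A_7). A semisimple Lie algebra decomposes uniquely as the direct sum of simple ideals, one per connected component of its Dynkin diagram, so g ≅ A_3 ⊕ A_7 (dimension 15 + 63 = 78).

type A_3 ⊕ type A_7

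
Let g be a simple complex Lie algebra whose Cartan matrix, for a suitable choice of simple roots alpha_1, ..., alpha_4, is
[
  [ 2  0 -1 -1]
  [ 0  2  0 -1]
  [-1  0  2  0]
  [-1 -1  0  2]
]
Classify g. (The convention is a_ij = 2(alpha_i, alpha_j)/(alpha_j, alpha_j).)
A_4

The matrix has rank 4 with 2's on the diagonal. Reading the off-diagonal entries as Dynkin edges (a single edge where a_ij = a_ji = -1; a double or triple edge where a_ij * a_ji = 2 or 3), the diagram is a chain of 4 nodes with single edges (A_4). One simple-root ordering that puts it in standard form is (alpha_3, alpha_1, alpha_4, alpha_2). So the algebra is type A_4, i.e. sl(5).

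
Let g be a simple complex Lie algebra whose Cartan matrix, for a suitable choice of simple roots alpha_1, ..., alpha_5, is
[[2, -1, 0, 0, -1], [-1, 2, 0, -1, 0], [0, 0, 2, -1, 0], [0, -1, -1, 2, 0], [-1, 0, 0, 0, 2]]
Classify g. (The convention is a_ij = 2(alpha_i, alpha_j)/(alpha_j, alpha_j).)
type A_5

The matrix has rank 5 with 2's on the diagonal. Reading the off-diagonal entries as Dynkin edges (a single edge where a_ij = a_ji = -1; a double or triple edge where a_ij * a_ji = 2 or 3), the diagram is a chain of 5 nodes with single edges (A_5). One simple-root ordering that puts it in standard form is (alpha_3, alpha_4, alpha_2, alpha_1, alpha_5). So the algebra is type A_5, i.e. sl(6).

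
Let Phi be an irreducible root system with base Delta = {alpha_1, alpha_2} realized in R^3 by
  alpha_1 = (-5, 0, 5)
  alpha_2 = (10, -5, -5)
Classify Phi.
Compute the Cartan integers a_ij = 2(alpha_i, alpha_j)/(alpha_j, alpha_j); the resulting 2x2 Cartan matrix is
[[2, -1], [-3, 2]].
The roots have two lengths (squared-length ratio 3:1); the short ones are alpha_{1}. The associated Dynkin diagram is two nodes joined by a triple edge (G_2), so the type is G_2.

G2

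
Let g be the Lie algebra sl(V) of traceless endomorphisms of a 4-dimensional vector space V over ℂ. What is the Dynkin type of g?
This is sl(4), which has dimension 4^2 - 1 = 15 and rank 4 - 1 = 3 (a Cartan subalgebra is the diagonal traceless matrices). In the classification of classical Lie algebras, the special linear algebra sl(n+1) has type A_n; here n = 3, so the Dynkin diagram is a chain of 3 nodes with single edges (A_3). Hence the type is A_3.

A_3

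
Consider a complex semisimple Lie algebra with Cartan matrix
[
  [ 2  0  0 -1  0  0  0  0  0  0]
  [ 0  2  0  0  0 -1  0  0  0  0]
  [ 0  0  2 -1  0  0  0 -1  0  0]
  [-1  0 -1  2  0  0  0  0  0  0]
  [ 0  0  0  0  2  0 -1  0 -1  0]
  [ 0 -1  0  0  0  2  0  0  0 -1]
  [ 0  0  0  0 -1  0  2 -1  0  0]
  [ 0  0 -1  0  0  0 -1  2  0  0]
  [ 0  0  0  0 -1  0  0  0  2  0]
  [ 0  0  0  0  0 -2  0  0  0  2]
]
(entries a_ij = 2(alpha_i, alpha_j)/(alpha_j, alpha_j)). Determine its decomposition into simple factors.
The diagram associated to this matrix has two connected components: the simple roots {alpha_1, alpha_3, alpha_4, alpha_5, alpha_7, alpha_8, alpha_9} form a chain of 7 nodes with single edges (A_7), and {alpha_2, alpha_6, alpha_10} form a chain of 3 nodes with a double edge at one end; the terminal node there is the unique long simple root (C_3). A semisimple Lie algebra decomposes uniquely as the direct sum of simple ideals, one per connected component of its Dynkin diagram, so g ≅ A_7 ⊕ C_3 (dimension 63 + 21 = 84).

type A_7 + type C_3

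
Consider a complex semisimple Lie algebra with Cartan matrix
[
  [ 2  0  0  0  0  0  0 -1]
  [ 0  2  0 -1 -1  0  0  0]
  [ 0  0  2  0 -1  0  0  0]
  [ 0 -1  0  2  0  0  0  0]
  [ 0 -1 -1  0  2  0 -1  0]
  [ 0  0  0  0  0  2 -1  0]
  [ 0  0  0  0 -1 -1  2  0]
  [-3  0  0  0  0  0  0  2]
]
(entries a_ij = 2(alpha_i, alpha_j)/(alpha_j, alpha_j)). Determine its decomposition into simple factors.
The diagram associated to this matrix has two connected components: the simple roots {alpha_2, alpha_3, alpha_4, alpha_5, alpha_6, alpha_7} form a chain of 5 nodes with one extra node attached to the third node from one end (E_6), and {alpha_1, alpha_8} form two nodes joined by a triple edge (G_2). A semisimple Lie algebra decomposes uniquely as the direct sum of simple ideals, one per connected component of its Dynkin diagram, so g ≅ E_6 ⊕ G_2 (dimension 78 + 14 = 92).

E_6 ⊕ G_2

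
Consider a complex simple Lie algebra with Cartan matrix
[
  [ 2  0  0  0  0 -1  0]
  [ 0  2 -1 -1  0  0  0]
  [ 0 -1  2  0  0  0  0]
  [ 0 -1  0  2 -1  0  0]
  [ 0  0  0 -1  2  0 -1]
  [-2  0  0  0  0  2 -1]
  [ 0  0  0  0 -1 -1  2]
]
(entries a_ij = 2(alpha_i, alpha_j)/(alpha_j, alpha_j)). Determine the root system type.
B7

The matrix has rank 7 with 2's on the diagonal. Reading the off-diagonal entries as Dynkin edges (a single edge where a_ij = a_ji = -1; a double or triple edge where a_ij * a_ji = 2 or 3), the diagram is a chain of 7 nodes with a double edge at one end; the terminal node there is the unique short simple root (B_7). One simple-root ordering that puts it in standard form is (alpha_3, alpha_2, alpha_4, alpha_5, alpha_7, alpha_6, alpha_1). So the algebra is type B_7, i.e. so(15).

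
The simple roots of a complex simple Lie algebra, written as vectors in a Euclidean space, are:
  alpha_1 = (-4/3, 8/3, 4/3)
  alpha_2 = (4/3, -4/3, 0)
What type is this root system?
G2

Compute the Cartan integers a_ij = 2(alpha_i, alpha_j)/(alpha_j, alpha_j); the resulting 2x2 Cartan matrix is
[[2, -3], [-1, 2]].
The roots have two lengths (squared-length ratio 3:1); the short ones are alpha_{2}. The associated Dynkin diagram is two nodes joined by a triple edge (G_2), so the type is G_2.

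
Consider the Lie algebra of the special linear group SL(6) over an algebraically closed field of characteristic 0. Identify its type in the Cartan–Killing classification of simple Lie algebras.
This is sl(6), which has dimension 6^2 - 1 = 35 and rank 6 - 1 = 5 (a Cartan subalgebra is the diagonal traceless matrices). In the classification of classical Lie algebras, the special linear algebra sl(n+1) has type A_n; here n = 5, so the Dynkin diagram is a chain of 5 nodes with single edges (A_5). Hence the type is A_5.

type A_5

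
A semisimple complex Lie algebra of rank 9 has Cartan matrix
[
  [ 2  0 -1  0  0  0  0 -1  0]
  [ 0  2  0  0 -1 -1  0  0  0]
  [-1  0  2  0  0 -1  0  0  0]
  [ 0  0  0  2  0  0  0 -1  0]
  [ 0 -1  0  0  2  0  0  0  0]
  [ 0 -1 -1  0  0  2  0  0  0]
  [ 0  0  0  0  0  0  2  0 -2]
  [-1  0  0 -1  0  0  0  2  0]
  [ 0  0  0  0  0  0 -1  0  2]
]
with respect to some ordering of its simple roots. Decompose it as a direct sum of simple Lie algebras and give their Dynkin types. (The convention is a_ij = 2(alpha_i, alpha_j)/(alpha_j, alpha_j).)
The diagram associated to this matrix has two connected components: the simple roots {alpha_1, alpha_2, alpha_3, alpha_4, alpha_5, alpha_6, alpha_8} form a chain of 7 nodes with single edges (A_7), and {alpha_7, alpha_9} form a chain of 2 nodes with a double edge at one end; the terminal node there is the unique short simple root (B_2). A semisimple Lie algebra decomposes uniquely as the direct sum of simple ideals, one per connected component of its Dynkin diagram, so g ≅ A_7 ⊕ B_2 (dimension 63 + 10 = 73).

type A_7 ⊕ type B_2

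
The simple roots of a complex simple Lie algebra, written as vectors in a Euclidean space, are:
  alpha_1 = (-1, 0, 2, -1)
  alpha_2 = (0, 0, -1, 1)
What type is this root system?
Compute the Cartan integers a_ij = 2(alpha_i, alpha_j)/(alpha_j, alpha_j); the resulting 2x2 Cartan matrix is
[[2, -3], [-1, 2]].
The roots have two lengths (squared-length ratio 3:1); the short ones are alpha_{2}. The associated Dynkin diagram is two nodes joined by a triple edge (G_2), so the type is G_2.

G_2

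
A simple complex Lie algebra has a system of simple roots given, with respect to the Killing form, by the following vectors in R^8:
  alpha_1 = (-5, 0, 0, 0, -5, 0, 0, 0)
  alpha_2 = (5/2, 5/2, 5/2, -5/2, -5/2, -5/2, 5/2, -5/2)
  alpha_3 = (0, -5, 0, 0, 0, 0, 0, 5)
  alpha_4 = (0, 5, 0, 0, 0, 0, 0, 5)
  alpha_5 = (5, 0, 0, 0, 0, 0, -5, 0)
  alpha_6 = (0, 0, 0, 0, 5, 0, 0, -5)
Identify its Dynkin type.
Compute the Cartan integers a_ij = 2(alpha_i, alpha_j)/(alpha_j, alpha_j); the resulting 6x6 Cartan matrix is
[[2, 0, 0, 0, -1, -1], [0, 2, -1, 0, 0, 0], [0, -1, 2, 0, 0, -1], [0, 0, 0, 2, 0, -1], [-1, 0, 0, 0, 2, 0], [-1, 0, -1, -1, 0, 2]].
All simple roots have the same length, so the diagram is simply laced. The associated Dynkin diagram is a chain of 5 nodes with one extra node attached to the third node from one end (E_6), so the type is E_6.

type E_6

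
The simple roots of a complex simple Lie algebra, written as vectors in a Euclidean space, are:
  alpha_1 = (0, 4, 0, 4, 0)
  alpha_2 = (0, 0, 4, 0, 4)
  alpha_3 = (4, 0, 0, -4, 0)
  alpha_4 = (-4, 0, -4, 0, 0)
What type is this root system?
Compute the Cartan integers a_ij = 2(alpha_i, alpha_j)/(alpha_j, alpha_j); the resulting 4x4 Cartan matrix is
[[2, 0, -1, 0], [0, 2, 0, -1], [-1, 0, 2, -1], [0, -1, -1, 2]].
All simple roots have the same length, so the diagram is simply laced. The associated Dynkin diagram is a chain of 4 nodes with single edges (A_4), so the type is A_4 (the algebra sl(5)).

A_4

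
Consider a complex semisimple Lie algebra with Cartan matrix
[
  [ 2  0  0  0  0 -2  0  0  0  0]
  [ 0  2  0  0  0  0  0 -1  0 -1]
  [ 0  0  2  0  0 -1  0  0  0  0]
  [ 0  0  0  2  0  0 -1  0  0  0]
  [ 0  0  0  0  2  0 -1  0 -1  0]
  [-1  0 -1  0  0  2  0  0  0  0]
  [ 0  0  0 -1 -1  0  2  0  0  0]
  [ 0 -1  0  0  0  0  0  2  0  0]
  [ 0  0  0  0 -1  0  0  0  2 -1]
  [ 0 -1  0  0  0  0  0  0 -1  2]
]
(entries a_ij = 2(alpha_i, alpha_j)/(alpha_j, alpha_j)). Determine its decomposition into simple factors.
A_7 ⊕ C_3

The diagram associated to this matrix has two connected components: the simple roots {alpha_2, alpha_4, alpha_5, alpha_7, alpha_8, alpha_9, alpha_10} form a chain of 7 nodes with single edges (A_7), and {alpha_1, alpha_3, alpha_6} form a chain of 3 nodes with a double edge at one end; the terminal node there is the unique long simple root (C_3). A semisimple Lie algebra decomposes uniquely as the direct sum of simple ideals, one per connected component of its Dynkin diagram, so g ≅ A_7 ⊕ C_3 (dimension 63 + 21 = 84).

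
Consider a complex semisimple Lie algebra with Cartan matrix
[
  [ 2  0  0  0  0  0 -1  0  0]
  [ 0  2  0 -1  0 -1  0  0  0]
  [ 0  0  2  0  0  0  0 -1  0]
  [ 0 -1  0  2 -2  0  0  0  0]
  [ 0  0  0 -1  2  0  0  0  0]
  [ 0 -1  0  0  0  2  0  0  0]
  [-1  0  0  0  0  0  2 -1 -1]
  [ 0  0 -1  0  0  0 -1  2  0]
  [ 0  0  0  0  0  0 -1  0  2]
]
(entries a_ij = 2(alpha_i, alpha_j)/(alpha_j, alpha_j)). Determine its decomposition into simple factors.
The diagram associated to this matrix has two connected components: the simple roots {alpha_2, alpha_4, alpha_5, alpha_6} form a chain of 4 nodes with a double edge at one end; the terminal node there is the unique short simple root (B_4), and {alpha_1, alpha_3, alpha_7, alpha_8, alpha_9} form a chain of 3 nodes with a fork of two nodes at one end (D_5). A semisimple Lie algebra decomposes uniquely as the direct sum of simple ideals, one per connected component of its Dynkin diagram, so g ≅ B_4 ⊕ D_5 (dimension 36 + 45 = 81).

B_4 ⊕ D_5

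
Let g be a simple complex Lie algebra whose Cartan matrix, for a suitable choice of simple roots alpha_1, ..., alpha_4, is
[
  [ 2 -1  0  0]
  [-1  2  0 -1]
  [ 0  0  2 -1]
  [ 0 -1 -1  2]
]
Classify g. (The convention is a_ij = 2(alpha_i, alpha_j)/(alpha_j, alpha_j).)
A_4 (sl(5))

The matrix has rank 4 with 2's on the diagonal. Reading the off-diagonal entries as Dynkin edges (a single edge where a_ij = a_ji = -1; a double or triple edge where a_ij * a_ji = 2 or 3), the diagram is a chain of 4 nodes with single edges (A_4). One simple-root ordering that puts it in standard form is (alpha_3, alpha_4, alpha_2, alpha_1). So the algebra is type A_4, i.e. sl(5).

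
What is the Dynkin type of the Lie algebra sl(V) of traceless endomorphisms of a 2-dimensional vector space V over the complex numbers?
This is sl(2), which has dimension 2^2 - 1 = 3 and rank 2 - 1 = 1 (a Cartan subalgebra is the diagonal traceless matrices). In the classification of classical Lie algebras, the special linear algebra sl(n+1) has type A_n; here n = 1, so the Dynkin diagram is a chain of 1 nodes with single edges (A_1). Hence the type is A_1.

A_1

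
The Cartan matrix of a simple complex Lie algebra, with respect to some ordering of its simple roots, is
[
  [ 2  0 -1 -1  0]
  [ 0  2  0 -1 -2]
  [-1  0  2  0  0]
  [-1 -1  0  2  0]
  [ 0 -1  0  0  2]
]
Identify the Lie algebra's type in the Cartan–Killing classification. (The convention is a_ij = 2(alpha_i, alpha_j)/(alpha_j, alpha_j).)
type B_5

The matrix has rank 5 with 2's on the diagonal. Reading the off-diagonal entries as Dynkin edges (a single edge where a_ij = a_ji = -1; a double or triple edge where a_ij * a_ji = 2 or 3), the diagram is a chain of 5 nodes with a double edge at one end; the terminal node there is the unique short simple root (B_5). One simple-root ordering that puts it in standard form is (alpha_3, alpha_1, alpha_4, alpha_2, alpha_5). So the algebra is type B_5, i.e. so(11).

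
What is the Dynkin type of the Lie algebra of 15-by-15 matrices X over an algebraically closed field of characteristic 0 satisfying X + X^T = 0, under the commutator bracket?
B_7

This is so(15) with 15 odd, which has dimension 15(15-1)/2 = 105 and rank (15-1)/2 = 7. In the classification of classical Lie algebras, the orthogonal algebra so(2n+1) in an odd number of variables has type B_n; here n = 7, so the Dynkin diagram is a chain of 7 nodes with a double edge at one end; the terminal node there is the unique short simple root (B_7). Hence the type is B_7.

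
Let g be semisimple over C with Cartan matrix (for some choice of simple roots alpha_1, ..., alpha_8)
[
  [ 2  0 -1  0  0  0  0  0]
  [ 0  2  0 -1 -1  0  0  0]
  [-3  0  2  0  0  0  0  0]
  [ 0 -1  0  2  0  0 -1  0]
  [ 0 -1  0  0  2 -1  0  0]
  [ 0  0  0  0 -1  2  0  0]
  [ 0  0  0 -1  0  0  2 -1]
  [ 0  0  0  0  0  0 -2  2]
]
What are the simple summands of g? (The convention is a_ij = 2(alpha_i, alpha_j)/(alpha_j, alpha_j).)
The diagram associated to this matrix has two connected components: the simple roots {alpha_2, alpha_4, alpha_5, alpha_6, alpha_7, alpha_8} form a chain of 6 nodes with a double edge at one end; the terminal node there is the unique long simple root (C_6), and {alpha_1, alpha_3} form two nodes joined by a triple edge (G_2). A semisimple Lie algebra decomposes uniquely as the direct sum of simple ideals, one per connected component of its Dynkin diagram, so g ≅ C_6 ⊕ G_2 (dimension 78 + 14 = 92).

type C_6 ⊕ type G_2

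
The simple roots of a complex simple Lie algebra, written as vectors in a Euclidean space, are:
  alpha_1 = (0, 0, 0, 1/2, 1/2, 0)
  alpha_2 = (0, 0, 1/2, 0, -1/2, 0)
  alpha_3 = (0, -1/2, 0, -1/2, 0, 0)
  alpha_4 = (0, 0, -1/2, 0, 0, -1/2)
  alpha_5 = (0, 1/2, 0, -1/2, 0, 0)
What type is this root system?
Compute the Cartan integers a_ij = 2(alpha_i, alpha_j)/(alpha_j, alpha_j); the resulting 5x5 Cartan matrix is
[[2, -1, -1, 0, -1], [-1, 2, 0, -1, 0], [-1, 0, 2, 0, 0], [0, -1, 0, 2, 0], [-1, 0, 0, 0, 2]].
All simple roots have the same length, so the diagram is simply laced. The associated Dynkin diagram is a chain of 3 nodes with a fork of two nodes at one end (D_5), so the type is D_5 (the algebra so(10)).

D_5 (so(10))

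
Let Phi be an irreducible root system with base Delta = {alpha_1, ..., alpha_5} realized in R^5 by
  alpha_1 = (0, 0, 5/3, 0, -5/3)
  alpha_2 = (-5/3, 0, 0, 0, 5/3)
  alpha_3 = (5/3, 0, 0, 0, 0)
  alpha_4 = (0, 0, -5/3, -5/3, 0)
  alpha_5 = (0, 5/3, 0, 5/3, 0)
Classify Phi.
type B_5

Compute the Cartan integers a_ij = 2(alpha_i, alpha_j)/(alpha_j, alpha_j); the resulting 5x5 Cartan matrix is
[[2, -1, 0, -1, 0], [-1, 2, -2, 0, 0], [0, -1, 2, 0, 0], [-1, 0, 0, 2, -1], [0, 0, 0, -1, 2]].
The roots have two lengths (squared-length ratio 2:1); the short ones are alpha_{3}. The associated Dynkin diagram is a chain of 5 nodes with a double edge at one end; the terminal node there is the unique short simple root (B_5), so the type is B_5 (the algebra so(11)).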